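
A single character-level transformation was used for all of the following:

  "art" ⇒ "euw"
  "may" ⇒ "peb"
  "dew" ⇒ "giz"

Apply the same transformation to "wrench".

Vowels shift forward by 4 and consonants shift forward by 3.
On wrench: w(cons)+3=z, r(cons)+3=u, e(vowel)+4=i, n(cons)+3=q, c(cons)+3=f, h(cons)+3=k.

zuiqfk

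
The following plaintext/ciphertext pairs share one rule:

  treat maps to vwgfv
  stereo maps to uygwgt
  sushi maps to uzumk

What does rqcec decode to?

plaza

Shifts by position in treat: pos 0: t→v (+2), pos 1: r→w (+5), pos 2: e→g (+2), pos 3: a→f (+5) — repeating every 2. It's a Vigenère-style cipher with numeric key [2,5]: position i shifts by key[i mod 2].
Undoing it on rqcec: r−2=p, q−5=l, c−2=a, e−5=z, c−2=a.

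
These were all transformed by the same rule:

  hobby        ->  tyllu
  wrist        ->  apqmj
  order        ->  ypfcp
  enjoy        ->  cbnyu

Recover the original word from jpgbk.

h(7)→t(19) and o(14)→y(24) fit y≡23x+14 (mod 26); the inverse of 23 mod 26 is 17. This is an affine cipher: with a=0,…,z=25, each position x becomes (23x+14) mod 26.
Decoding jpgbk: j(9)→17·(9−14)≡19=t; p(15)→17·(15−14)≡17=r; g(6)→17·(6−14)≡20=u; b(1)→17·(1−14)≡13=n; k(10)→17·(10−14)≡10=k (all mod 26).

trunk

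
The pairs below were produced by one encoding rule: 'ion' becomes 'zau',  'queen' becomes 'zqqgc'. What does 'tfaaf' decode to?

tooth

The word is reversed, then every letter is shifted forward by 12.
Reversing it on tfaaf: shift back: t−12=h, f−12=t, a−12=o, a−12=o, f−12=t → htoot; then reverse → tooth.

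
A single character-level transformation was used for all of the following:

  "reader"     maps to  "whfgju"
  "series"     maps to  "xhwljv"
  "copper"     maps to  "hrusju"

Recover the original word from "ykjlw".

their

Shifts by position in reader: pos 0: r→w (+5), pos 1: e→h (+3), pos 2: a→f (+5), pos 3: d→g (+3) — repeating every 2. It's a Vigenère-style cipher with numeric key [5,3]: position i shifts by key[i mod 2].
Decoding ykjlw: y−5=t, k−3=h, j−5=e, l−3=i, w−5=r.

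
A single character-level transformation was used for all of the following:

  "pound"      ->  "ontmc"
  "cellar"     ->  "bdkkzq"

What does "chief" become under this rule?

bghde

Compare letters: p→o is +25, o→n is +25, u→t is +25 — a constant shift. Each letter is shifted forward by 25 in the alphabet (a Caesar shift of +25).
For chief: c+25=b, h+25=g, i+25=h, e+25=d, f+25=e.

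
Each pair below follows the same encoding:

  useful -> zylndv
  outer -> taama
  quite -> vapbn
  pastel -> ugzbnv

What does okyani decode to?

jersey

Letter i (0-indexed) is shifted by i+5, so successive shifts are 5, 6, 7, ….
Reversing it on okyani: o−5=j, k−6=e, y−7=r, a−8=s, n−9=e, i−10=y.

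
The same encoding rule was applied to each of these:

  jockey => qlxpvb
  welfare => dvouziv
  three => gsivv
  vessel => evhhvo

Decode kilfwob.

j(9)→q(16) and o(14)→l(11) fit y≡25x+25 (mod 26); the inverse of 25 mod 26 is 25. This is an affine cipher: with a=0,…,z=25, each position x becomes (25x+25) mod 26.
Undoing it on kilfwob: k(10)→25·(10−25)≡15=p; i(8)→25·(8−25)≡17=r; l(11)→25·(11−25)≡14=o; f(5)→25·(5−25)≡20=u; w(22)→25·(22−25)≡3=d; o(14)→25·(14−25)≡11=l; b(1)→25·(1−25)≡24=y (all mod 26).

proudly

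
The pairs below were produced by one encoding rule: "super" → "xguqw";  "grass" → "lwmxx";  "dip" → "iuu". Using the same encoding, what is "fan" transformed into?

The shift depends on letter class: consonant s→x is +5, but vowel u→g is +12. Two shifts are in play — +12 for a/e/i/o/u, +5 for every other letter.
On fan: f(cons)+5=k, a(vowel)+12=m, n(cons)+5=s.

kms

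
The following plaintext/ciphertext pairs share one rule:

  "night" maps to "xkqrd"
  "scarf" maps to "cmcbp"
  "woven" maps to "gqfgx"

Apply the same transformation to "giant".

qkcxd

The rule splits by letter class: vowels +2, consonants +10.
Applying it to giant: g(cons)+10=q, i(vowel)+2=k, a(vowel)+2=c, n(cons)+10=x, t(cons)+10=d.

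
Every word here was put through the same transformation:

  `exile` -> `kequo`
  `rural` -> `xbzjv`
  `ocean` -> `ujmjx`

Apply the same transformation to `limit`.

Letter i (0-indexed) is shifted by i+6, so successive shifts are 6, 7, 8, ….
On limit: l+6=r, i+7=p, m+8=u, i+9=r, t+10=d.

rpurd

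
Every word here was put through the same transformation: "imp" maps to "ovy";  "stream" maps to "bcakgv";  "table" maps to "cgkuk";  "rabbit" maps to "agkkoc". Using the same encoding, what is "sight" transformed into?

bopqc

The shift depends on letter class: consonant m→v is +9, but vowel i→o is +6. The rule splits by letter class: vowels +6, consonants +9.
On sight: s(cons)+9=b, i(vowel)+6=o, g(cons)+9=p, h(cons)+9=q, t(cons)+9=c.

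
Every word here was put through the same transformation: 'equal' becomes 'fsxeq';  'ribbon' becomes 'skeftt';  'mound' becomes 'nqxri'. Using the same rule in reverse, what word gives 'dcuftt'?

In equal: e→f is +1, q→s is +2, u→x is +3, a→e is +4 — the shift increases by 1 each position. Each letter shifts forward by (position + 1), i.e. 1, 2, 3, … — the shift grows by one for each successive letter.
Undoing it on dcuftt: d−1=c, c−2=a, u−3=r, f−4=b, t−5=o, t−6=n.

carbon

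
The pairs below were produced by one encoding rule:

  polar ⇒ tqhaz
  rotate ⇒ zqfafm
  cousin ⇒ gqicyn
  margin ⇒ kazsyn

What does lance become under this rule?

hangm

p(15)→t(19) and o(14)→q(16) fit y≡3x+0 (mod 26); the inverse of 3 mod 26 is 9. Each letter's alphabet position (a=0..z=25) is mapped through 3·x+0 mod 26 — an affine cipher.
Applying it to lance: l(11)→3·11+0≡7=h; a(0)→3·0+0≡0=a; n(13)→3·13+0≡13=n; c(2)→3·2+0≡6=g; e(4)→3·4+0≡12=m (all mod 26).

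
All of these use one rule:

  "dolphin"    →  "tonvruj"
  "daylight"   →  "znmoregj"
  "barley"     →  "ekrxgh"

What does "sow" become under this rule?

cuy

The output letters match the input read backwards, each shifted +6: dolphin reversed is nihplod. Two steps: reverse the string, then apply a Caesar shift of +6.
On sow: reverse → wos; then shift: w+6=c, o+6=u, s+6=y.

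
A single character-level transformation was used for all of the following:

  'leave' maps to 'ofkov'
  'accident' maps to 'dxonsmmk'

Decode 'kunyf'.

The word is reversed, then every letter is shifted forward by 10.
Undoing it on kunyf: shift back: k−10=a, u−10=k, n−10=d, y−10=o, f−10=v → akdov; then reverse → vodka.

vodka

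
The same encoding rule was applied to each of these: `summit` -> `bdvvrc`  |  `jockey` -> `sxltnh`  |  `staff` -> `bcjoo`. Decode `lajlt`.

crack

Compare letters: s→b is +9, u→d is +9, m→v is +9 — a constant shift. Every letter moves 9 places later in the alphabet, wrapping around z→a.
Undoing it on lajlt: l−9=c, a−9=r, j−9=a, l−9=c, t−9=k.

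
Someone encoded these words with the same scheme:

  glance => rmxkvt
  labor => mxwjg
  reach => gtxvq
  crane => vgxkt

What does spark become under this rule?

fixgn

g(6)→r(17) and l(11)→m(12) fit y≡25x+23 (mod 26); the inverse of 25 mod 26 is 25. This is an affine cipher: with a=0,…,z=25, each position x becomes (25x+23) mod 26.
For spark: s(18)→25·18+23≡5=f; p(15)→25·15+23≡8=i; a(0)→25·0+23≡23=x; r(17)→25·17+23≡6=g; k(10)→25·10+23≡13=n (all mod 26).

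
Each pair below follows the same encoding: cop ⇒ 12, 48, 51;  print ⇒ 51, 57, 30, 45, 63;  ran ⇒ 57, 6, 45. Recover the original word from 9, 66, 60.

bus

c(#3)→12 and o(#15)→48: differences scale by 3, so n = 3·pos + 3. With a=1..z=26, the number is 3·pos + 3.
Undoing it on 9, 66, 60: 9→(9−3)÷3=2=b, 66→(66−3)÷3=21=u, 60→(60−3)÷3=19=s.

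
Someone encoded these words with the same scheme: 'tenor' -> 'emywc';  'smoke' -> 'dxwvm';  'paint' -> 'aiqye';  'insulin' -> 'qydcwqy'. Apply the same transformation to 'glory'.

Two shifts are in play — +8 for a/e/i/o/u, +11 for every other letter.
On glory: g(cons)+11=r, l(cons)+11=w, o(vowel)+8=w, r(cons)+11=c, y(cons)+11=j.

rwwcj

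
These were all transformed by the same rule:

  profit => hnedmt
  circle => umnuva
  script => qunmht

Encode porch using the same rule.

p(15)→h(7) and r(17)→n(13) fit y≡3x+14 (mod 26); the inverse of 3 mod 26 is 9. Each letter's alphabet position (a=0..z=25) is mapped through 3·x+14 mod 26 — an affine cipher.
Applying it to porch: p(15)→3·15+14≡7=h; o(14)→3·14+14≡4=e; r(17)→3·17+14≡13=n; c(2)→3·2+14≡20=u; h(7)→3·7+14≡9=j (all mod 26).

henuj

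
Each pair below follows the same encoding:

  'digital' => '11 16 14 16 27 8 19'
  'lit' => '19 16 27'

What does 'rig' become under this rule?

25 16 14

d is letter #4 and maps to 11: an offset of 7. Each letter is replaced by its alphabet position (a=1..z=26) + 7.
For rig: r=18→25, i=9→16, g=7→14.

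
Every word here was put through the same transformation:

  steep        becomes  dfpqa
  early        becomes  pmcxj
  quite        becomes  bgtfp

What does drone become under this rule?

The shifts repeat in a cycle of length 2: positions 0,1,… shift by +11, +12, then the pattern repeats.
For drone: d+11=o, r+12=d, o+11=z, n+12=z, e+11=p.

odzzp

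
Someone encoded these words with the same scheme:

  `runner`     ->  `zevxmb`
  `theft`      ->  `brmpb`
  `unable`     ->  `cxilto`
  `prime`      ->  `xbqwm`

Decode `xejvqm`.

Shifts by position in runner: pos 0: r→z (+8), pos 1: u→e (+10), pos 2: n→v (+8), pos 3: n→x (+10) — repeating every 2. It's a Vigenère-style cipher with numeric key [8,10]: position i shifts by key[i mod 2].
Undoing it on xejvqm: x−8=p, e−10=u, j−8=b, v−10=l, q−8=i, m−10=c.

public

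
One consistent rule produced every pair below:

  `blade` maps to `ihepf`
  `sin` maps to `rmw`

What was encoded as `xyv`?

rut

The word is reversed, then every letter is shifted forward by 4.
Decoding xyv: shift back: x−4=t, y−4=u, v−4=r → tur; then reverse → rut.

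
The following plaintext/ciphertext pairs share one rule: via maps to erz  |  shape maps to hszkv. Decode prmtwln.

kingdom

Each letter is replaced by its mirror in the alphabet: a↔z, b↔y, c↔x, and so on (the Atbash cipher).
Undoing it on prmtwln: p↔k, r↔i, m↔n, t↔g, w↔d, l↔o, n↔m.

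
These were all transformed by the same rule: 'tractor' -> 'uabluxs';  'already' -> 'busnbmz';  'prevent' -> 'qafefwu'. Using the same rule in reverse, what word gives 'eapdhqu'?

drought

Shifts by position in tractor: pos 0: t→u (+1), pos 1: r→a (+9), pos 2: a→b (+1), pos 3: c→l (+9) — repeating every 2. The shifts repeat in a cycle of length 2: positions 0,1,… shift by +1, +9, then the pattern repeats.
Decoding eapdhqu: e−1=d, a−9=r, p−1=o, d−9=u, h−1=g, q−9=h, u−1=t.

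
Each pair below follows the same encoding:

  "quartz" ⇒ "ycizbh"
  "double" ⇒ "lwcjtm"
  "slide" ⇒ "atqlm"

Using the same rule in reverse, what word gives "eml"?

Each letter is shifted forward by 8 in the alphabet (a Caesar shift of +8).
Undoing it on eml: e−8=w, m−8=e, l−8=d.

wed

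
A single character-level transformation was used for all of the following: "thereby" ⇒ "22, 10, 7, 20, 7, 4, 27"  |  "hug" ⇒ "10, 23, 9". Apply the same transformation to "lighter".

14, 11, 9, 10, 22, 7, 20

t is letter #20 and maps to 22: an offset of 2. Each letter is replaced by its alphabet position (a=1..z=26) + 2.
On lighter: l=12→14, i=9→11, g=7→9, h=8→10, t=20→22, e=5→7, r=18→20.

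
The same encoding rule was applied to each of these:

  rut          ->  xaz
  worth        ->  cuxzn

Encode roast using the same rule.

xugyz

Compare letters: r→x is +6, u→a is +6, t→z is +6 — a constant shift. It's a constant shift of +6 (ROT6).
On roast: r+6=x, o+6=u, a+6=g, s+6=y, t+6=z.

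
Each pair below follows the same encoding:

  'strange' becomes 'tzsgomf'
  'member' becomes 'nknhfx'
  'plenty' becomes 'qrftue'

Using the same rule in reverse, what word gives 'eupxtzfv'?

doorstep

Shifts by position in strange: pos 0: s→t (+1), pos 1: t→z (+6), pos 2: r→s (+1), pos 3: a→g (+6) — repeating every 2. It's a Vigenère-style cipher with numeric key [1,6]: position i shifts by key[i mod 2].
Undoing it on eupxtzfv: e−1=d, u−6=o, p−1=o, x−6=r, t−1=s, z−6=t, f−1=e, v−6=p.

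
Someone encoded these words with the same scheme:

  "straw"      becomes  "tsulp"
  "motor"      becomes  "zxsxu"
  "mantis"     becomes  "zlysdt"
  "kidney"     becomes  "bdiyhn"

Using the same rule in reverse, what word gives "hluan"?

s(18)→t(19) and t(19)→s(18) fit y≡25x+11 (mod 26); the inverse of 25 mod 26 is 25. Treating letters as 0–25, the rule is x ↦ 25x + 11 (mod 26).
Undoing it on hluan: h(7)→25·(7−11)≡4=e; l(11)→25·(11−11)≡0=a; u(20)→25·(20−11)≡17=r; a(0)→25·(0−11)≡11=l; n(13)→25·(13−11)≡24=y (all mod 26).

early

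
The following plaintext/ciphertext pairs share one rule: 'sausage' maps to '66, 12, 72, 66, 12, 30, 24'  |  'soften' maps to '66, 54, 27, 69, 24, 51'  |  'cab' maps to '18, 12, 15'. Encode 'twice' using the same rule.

69, 78, 36, 18, 24

s(#19)→66 and a(#1)→12: differences scale by 3, so n = 3·pos + 9. Each letter becomes 3×(its alphabet position, a=1..z=26) + 9.
For twice: t=20→69, w=23→78, i=9→36, c=3→18, e=5→24.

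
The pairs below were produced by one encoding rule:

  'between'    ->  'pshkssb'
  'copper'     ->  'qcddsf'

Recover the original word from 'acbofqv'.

Compare letters: b→p is +14, e→s is +14, t→h is +14 — a constant shift. Every letter moves 14 places later in the alphabet, wrapping around z→a.
Reversing it on acbofqv: a−14=m, c−14=o, b−14=n, o−14=a, f−14=r, q−14=c, v−14=h.

monarch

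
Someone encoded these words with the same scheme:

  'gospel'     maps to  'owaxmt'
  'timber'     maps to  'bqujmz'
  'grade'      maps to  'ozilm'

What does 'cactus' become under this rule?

kikbca

Each letter is shifted forward by 8 in the alphabet (a Caesar shift of +8).
For cactus: c+8=k, a+8=i, c+8=k, t+8=b, u+8=c, s+8=a.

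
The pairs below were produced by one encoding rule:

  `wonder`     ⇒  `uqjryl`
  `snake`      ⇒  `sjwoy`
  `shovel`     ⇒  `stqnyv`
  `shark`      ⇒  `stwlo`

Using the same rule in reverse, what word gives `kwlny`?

carve

Each letter's alphabet position (a=0..z=25) is mapped through 7·x+22 mod 26 — an affine cipher.
Undoing it on kwlny: k(10)→15·(10−22)≡2=c; w(22)→15·(22−22)≡0=a; l(11)→15·(11−22)≡17=r; n(13)→15·(13−22)≡21=v; y(24)→15·(24−22)≡4=e (all mod 26).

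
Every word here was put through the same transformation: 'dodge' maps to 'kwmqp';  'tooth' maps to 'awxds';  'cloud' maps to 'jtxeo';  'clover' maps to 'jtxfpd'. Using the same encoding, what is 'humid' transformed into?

ocvso

In dodge: d→k is +7, o→w is +8, d→m is +9, g→q is +10 — the shift increases by 1 each position. The shift increases by 1 at each position, starting from +7: 7, 8, 9, ….
For humid: h+7=o, u+8=c, m+9=v, i+10=s, d+11=o.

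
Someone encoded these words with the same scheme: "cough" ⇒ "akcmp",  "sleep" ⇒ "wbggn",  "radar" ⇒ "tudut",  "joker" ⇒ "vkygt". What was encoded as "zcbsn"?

c(2)→a(0) and o(14)→k(10) fit y≡3x+20 (mod 26); the inverse of 3 mod 26 is 9. This is an affine cipher: with a=0,…,z=25, each position x becomes (3x+20) mod 26.
Undoing it on zcbsn: z(25)→9·(25−20)≡19=t; c(2)→9·(2−20)≡20=u; b(1)→9·(1−20)≡11=l; s(18)→9·(18−20)≡8=i; n(13)→9·(13−20)≡15=p (all mod 26).

tulip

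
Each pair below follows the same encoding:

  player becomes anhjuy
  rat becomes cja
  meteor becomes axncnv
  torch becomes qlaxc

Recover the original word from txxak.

The output letters match the input read backwards, each shifted +9: player reversed is reyalp. Read the word backwards and shift each letter +9.
Decoding txxak: shift back: t−9=k, x−9=o, x−9=o, a−9=r, k−9=b → koorb; then reverse → brook.

brook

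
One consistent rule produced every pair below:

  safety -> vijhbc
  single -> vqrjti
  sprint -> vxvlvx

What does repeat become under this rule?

umthix

Shifts by position in safety: pos 0: s→v (+3), pos 1: a→i (+8), pos 2: f→j (+4), pos 3: e→h (+3), pos 4: t→b (+8), pos 5: y→c (+4) — repeating every 3. The shifts repeat in a cycle of length 3: positions 0,1,… shift by +3, +8, +4, then the pattern repeats.
For repeat: r+3=u, e+8=m, p+4=t, e+3=h, a+8=i, t+4=x.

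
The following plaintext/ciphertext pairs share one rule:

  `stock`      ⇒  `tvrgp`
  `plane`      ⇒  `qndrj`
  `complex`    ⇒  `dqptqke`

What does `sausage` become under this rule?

tcxwfml

In stock: s→t is +1, t→v is +2, o→r is +3, c→g is +4 — the shift increases by 1 each position. Each letter shifts forward by (position + 1), i.e. 1, 2, 3, … — the shift grows by one for each successive letter.
For sausage: s+1=t, a+2=c, u+3=x, s+4=w, a+5=f, g+6=m, e+7=l.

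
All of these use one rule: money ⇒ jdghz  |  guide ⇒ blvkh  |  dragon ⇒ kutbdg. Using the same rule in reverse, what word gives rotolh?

statue

Treating letters as 0–25, the rule is x ↦ 23x + 19 (mod 26).
Decoding rotolh: r(17)→17·(17−19)≡18=s; o(14)→17·(14−19)≡19=t; t(19)→17·(19−19)≡0=a; o(14)→17·(14−19)≡19=t; l(11)→17·(11−19)≡20=u; h(7)→17·(7−19)≡4=e (all mod 26).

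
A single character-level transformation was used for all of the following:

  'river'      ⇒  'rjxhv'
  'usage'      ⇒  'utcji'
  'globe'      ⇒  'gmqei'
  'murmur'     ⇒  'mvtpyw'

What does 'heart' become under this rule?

Letter i (0-indexed) is shifted by i+0, so successive shifts are 0, 1, 2, ….
Applying it to heart: h+0=h, e+1=f, a+2=c, r+3=u, t+4=x.

hfcux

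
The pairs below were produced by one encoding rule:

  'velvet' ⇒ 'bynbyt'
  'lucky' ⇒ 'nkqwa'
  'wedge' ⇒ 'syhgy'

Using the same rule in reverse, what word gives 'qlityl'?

v(21)→b(1) and e(4)→y(24) fit y≡17x+8 (mod 26); the inverse of 17 mod 26 is 23. Treating letters as 0–25, the rule is x ↦ 17x + 8 (mod 26).
Decoding qlityl: q(16)→23·(16−8)≡2=c; l(11)→23·(11−8)≡17=r; i(8)→23·(8−8)≡0=a; t(19)→23·(19−8)≡19=t; y(24)→23·(24−8)≡4=e; l(11)→23·(11−8)≡17=r (all mod 26).

crater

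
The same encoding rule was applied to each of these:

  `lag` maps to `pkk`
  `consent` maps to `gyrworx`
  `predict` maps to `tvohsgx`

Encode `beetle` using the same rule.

fooxpo

The shift depends on letter class: consonant l→p is +4, but vowel a→k is +10. Two shifts are in play — +10 for a/e/i/o/u, +4 for every other letter.
On beetle: b(cons)+4=f, e(vowel)+10=o, e(vowel)+10=o, t(cons)+4=x, l(cons)+4=p, e(vowel)+10=o.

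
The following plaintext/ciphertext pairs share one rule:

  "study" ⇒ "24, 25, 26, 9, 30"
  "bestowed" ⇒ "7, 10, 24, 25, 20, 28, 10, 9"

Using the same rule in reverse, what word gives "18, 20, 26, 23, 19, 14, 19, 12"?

mourning

s is letter #19 and maps to 24: an offset of 5. The number is (letter's place in the alphabet, a=1) + 5.
Decoding 18, 20, 26, 23, 19, 14, 19, 12: 18→(18−5)÷1=13=m, 20→(20−5)÷1=15=o, 26→(26−5)÷1=21=u, 23→(23−5)÷1=18=r, 19→(19−5)÷1=14=n, 14→(14−5)÷1=9=i, 19→(19−5)÷1=14=n, 12→(12−5)÷1=7=g.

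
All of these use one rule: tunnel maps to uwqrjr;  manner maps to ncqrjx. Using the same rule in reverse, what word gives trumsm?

In tunnel: t→u is +1, u→w is +2, n→q is +3, n→r is +4 — the shift increases by 1 each position. Each letter shifts forward by (position + 1), i.e. 1, 2, 3, … — the shift grows by one for each successive letter.
Undoing it on trumsm: t−1=s, r−2=p, u−3=r, m−4=i, s−5=n, m−6=g.

spring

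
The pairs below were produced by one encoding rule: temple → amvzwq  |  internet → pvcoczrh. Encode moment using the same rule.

Letter i (0-indexed) is shifted by i+7, so successive shifts are 7, 8, 9, ….
For moment: m+7=t, o+8=w, m+9=v, e+10=o, n+11=y, t+12=f.

twvoyf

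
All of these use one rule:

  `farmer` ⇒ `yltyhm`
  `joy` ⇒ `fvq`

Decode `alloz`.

sheet

The output letters match the input read backwards, each shifted +7: farmer reversed is remraf. Two steps: reverse the string, then apply a Caesar shift of +7.
Undoing it on alloz: shift back: a−7=t, l−7=e, l−7=e, o−7=h, z−7=s → teehs; then reverse → sheet.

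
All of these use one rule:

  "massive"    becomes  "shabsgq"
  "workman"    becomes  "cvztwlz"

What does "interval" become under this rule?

Each letter shifts forward by (position + 6), i.e. 6, 7, 8, … — the shift grows by one for each successive letter.
On interval: i+6=o, n+7=u, t+8=b, e+9=n, r+10=b, v+11=g, a+12=m, l+13=y.

oubnbgmy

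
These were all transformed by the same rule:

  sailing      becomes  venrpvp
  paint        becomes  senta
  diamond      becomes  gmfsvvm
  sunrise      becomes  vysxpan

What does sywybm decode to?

The shift increases by 1 at each position, starting from +3: 3, 4, 5, ….
Reversing it on sywybm: s−3=p, y−4=u, w−5=r, y−6=s, b−7=u, m−8=e.

pursue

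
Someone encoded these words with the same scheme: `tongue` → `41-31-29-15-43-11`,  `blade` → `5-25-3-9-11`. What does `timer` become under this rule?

41-19-27-11-37

t(#20)→41 and o(#15)→31: differences scale by 2, so n = 2·pos + 1. Each letter becomes 2×(its alphabet position, a=1..z=26) + 1.
Applying it to timer: t=20→41, i=9→19, m=13→27, e=5→11, r=18→37.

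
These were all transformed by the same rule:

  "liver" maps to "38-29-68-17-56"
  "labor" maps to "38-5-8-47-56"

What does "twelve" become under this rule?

62-71-17-38-68-17

l(#12)→38 and i(#9)→29: differences scale by 3, so n = 3·pos + 2. With a=1..z=26, the number is 3·pos + 2.
On twelve: t=20→62, w=23→71, e=5→17, l=12→38, v=22→68, e=5→17.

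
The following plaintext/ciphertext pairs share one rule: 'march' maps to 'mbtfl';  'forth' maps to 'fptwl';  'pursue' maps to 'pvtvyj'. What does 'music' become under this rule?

mvulg

In march: m→m is +0, a→b is +1, r→t is +2, c→f is +3 — the shift increases by 1 each position. The shift increases by 1 at each position, starting from +0: 0, 1, 2, ….
For music: m+0=m, u+1=v, s+2=u, i+3=l, c+4=g.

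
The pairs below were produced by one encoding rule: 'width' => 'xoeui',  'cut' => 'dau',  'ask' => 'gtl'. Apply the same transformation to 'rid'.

The shift depends on letter class: consonant w→x is +1, but vowel i→o is +6. Two shifts are in play — +6 for a/e/i/o/u, +1 for every other letter.
On rid: r(cons)+1=s, i(vowel)+6=o, d(cons)+1=e.

soe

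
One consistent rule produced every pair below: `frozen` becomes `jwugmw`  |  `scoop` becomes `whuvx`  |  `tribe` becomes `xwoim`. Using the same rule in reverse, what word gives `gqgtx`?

clamp

Each letter shifts forward by (position + 4), i.e. 4, 5, 6, … — the shift grows by one for each successive letter.
Undoing it on gqgtx: g−4=c, q−5=l, g−6=a, t−7=m, x−8=p.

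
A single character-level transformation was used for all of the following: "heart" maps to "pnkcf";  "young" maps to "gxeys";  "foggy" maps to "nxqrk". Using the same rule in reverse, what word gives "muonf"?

elect

Each letter shifts forward by (position + 8), i.e. 8, 9, 10, … — the shift grows by one for each successive letter.
Decoding muonf: m−8=e, u−9=l, o−10=e, n−11=c, f−12=t.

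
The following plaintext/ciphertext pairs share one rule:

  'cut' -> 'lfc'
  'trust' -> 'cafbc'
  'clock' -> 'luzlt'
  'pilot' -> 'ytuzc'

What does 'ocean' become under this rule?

zlplw

The rule splits by letter class: vowels +11, consonants +9.
Applying it to ocean: o(vowel)+11=z, c(cons)+9=l, e(vowel)+11=p, a(vowel)+11=l, n(cons)+9=w.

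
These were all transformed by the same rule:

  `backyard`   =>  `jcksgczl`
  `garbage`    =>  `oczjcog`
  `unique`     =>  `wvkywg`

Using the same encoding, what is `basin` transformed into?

The shift depends on letter class: consonant b→j is +8, but vowel a→c is +2. The rule splits by letter class: vowels +2, consonants +8.
On basin: b(cons)+8=j, a(vowel)+2=c, s(cons)+8=a, i(vowel)+2=k, n(cons)+8=v.

jcakv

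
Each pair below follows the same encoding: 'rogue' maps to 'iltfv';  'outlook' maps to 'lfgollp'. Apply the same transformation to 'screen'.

Each pair mirrors across the alphabet (r↔i, o↔l, g↔t): positions sum to 25. This is the alphabet-reversal cipher (Atbash): a becomes z, b becomes y, etc.
On screen: s↔h, c↔x, r↔i, e↔v, e↔v, n↔m.

hxivvm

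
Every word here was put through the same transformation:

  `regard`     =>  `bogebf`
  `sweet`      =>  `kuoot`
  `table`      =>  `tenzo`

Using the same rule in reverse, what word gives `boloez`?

r(17)→b(1) and e(4)→o(14) fit y≡9x+4 (mod 26); the inverse of 9 mod 26 is 3. Each letter's alphabet position (a=0..z=25) is mapped through 9·x+4 mod 26 — an affine cipher.
Decoding boloez: b(1)→3·(1−4)≡17=r; o(14)→3·(14−4)≡4=e; l(11)→3·(11−4)≡21=v; o(14)→3·(14−4)≡4=e; e(4)→3·(4−4)≡0=a; z(25)→3·(25−4)≡11=l (all mod 26).

reveal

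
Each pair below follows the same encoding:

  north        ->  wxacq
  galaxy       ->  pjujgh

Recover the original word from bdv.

sum

Compare letters: n→w is +9, o→x is +9, r→a is +9 — a constant shift. It's a constant shift of +9 (ROT9).
Reversing it on bdv: b−9=s, d−9=u, v−9=m.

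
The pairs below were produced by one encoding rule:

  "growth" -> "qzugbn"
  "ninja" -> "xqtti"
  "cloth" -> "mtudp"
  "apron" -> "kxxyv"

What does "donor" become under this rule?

nwtyz

Shifts by position in growth: pos 0: g→q (+10), pos 1: r→z (+8), pos 2: o→u (+6), pos 3: w→g (+10), pos 4: t→b (+8), pos 5: h→n (+6) — repeating every 3. The shifts repeat in a cycle of length 3: positions 0,1,… shift by +10, +8, +6, then the pattern repeats.
On donor: d+10=n, o+8=w, n+6=t, o+10=y, r+8=z.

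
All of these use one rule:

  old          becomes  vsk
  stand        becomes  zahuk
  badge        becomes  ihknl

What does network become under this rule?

uladvyr

Compare letters: o→v is +7, l→s is +7, d→k is +7 — a constant shift. It's a constant shift of +7 (ROT7).
Applying it to network: n+7=u, e+7=l, t+7=a, w+7=d, o+7=v, r+7=y, k+7=r.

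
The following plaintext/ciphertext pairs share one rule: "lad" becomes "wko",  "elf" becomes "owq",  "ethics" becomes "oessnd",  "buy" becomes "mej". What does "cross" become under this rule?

ncydd

The shift depends on letter class: consonant l→w is +11, but vowel a→k is +10. Two shifts are in play — +10 for a/e/i/o/u, +11 for every other letter.
For cross: c(cons)+11=n, r(cons)+11=c, o(vowel)+10=y, s(cons)+11=d, s(cons)+11=d.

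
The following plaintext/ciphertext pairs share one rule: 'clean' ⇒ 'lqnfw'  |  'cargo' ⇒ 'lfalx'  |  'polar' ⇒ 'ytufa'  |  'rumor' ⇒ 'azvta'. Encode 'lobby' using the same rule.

utkgh

It's a Vigenère-style cipher with numeric key [9,5]: position i shifts by key[i mod 2].
Applying it to lobby: l+9=u, o+5=t, b+9=k, b+5=g, y+9=h.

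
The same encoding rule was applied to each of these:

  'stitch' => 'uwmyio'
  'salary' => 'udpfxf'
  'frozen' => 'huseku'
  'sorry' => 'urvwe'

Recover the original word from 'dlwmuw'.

Letter i (0-indexed) is shifted by i+2, so successive shifts are 2, 3, 4, ….
Reversing it on dlwmuw: d−2=b, l−3=i, w−4=s, m−5=h, u−6=o, w−7=p.

bishop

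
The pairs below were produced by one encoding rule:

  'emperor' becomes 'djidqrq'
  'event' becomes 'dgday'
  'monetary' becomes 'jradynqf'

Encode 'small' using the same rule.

hjnss

e(4)→d(3) and m(12)→j(9) fit y≡17x+13 (mod 26); the inverse of 17 mod 26 is 23. Each letter's alphabet position (a=0..z=25) is mapped through 17·x+13 mod 26 — an affine cipher.
Applying it to small: s(18)→17·18+13≡7=h; m(12)→17·12+13≡9=j; a(0)→17·0+13≡13=n; l(11)→17·11+13≡18=s; l(11)→17·11+13≡18=s (all mod 26).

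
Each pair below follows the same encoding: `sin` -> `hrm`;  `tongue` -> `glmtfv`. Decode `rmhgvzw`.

instead

This is the alphabet-reversal cipher (Atbash): a becomes z, b becomes y, etc.
Decoding rmhgvzw: r↔i, m↔n, h↔s, g↔t, v↔e, z↔a, w↔d.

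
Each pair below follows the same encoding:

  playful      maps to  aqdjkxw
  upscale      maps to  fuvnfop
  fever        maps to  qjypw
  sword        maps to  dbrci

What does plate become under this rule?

aqdej

Shifts by position in playful: pos 0: p→a (+11), pos 1: l→q (+5), pos 2: a→d (+3), pos 3: y→j (+11), pos 4: f→k (+5), pos 5: u→x (+3) — repeating every 3. A repeating key of period 3 is used — shifts +11, +5, +3 over and over.
For plate: p+11=a, l+5=q, a+3=d, t+11=e, e+5=j.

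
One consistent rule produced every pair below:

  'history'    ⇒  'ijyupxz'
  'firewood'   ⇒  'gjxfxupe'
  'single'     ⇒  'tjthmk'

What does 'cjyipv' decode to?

bishop

It's a Vigenère-style cipher with numeric key [1,1,6]: position i shifts by key[i mod 3].
Reversing it on cjyipv: c−1=b, j−1=i, y−6=s, i−1=h, p−1=o, v−6=p.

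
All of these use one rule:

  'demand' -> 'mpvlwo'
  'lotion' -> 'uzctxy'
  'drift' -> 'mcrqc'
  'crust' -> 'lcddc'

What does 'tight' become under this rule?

ctpsc

The shifts repeat in a cycle of length 2: positions 0,1,… shift by +9, +11, then the pattern repeats.
For tight: t+9=c, i+11=t, g+9=p, h+11=s, t+9=c.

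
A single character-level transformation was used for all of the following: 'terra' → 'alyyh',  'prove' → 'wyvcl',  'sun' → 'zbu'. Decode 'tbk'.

Compare letters: t→a is +7, e→l is +7, r→y is +7 — a constant shift. This is a Caesar cipher with shift 7.
Reversing it on tbk: t−7=m, b−7=u, k−7=d.

mud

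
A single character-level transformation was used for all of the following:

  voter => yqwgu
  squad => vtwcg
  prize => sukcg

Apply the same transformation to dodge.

Two shifts are in play — +2 for a/e/i/o/u, +3 for every other letter.
For dodge: d(cons)+3=g, o(vowel)+2=q, d(cons)+3=g, g(cons)+3=j, e(vowel)+2=g.

gqgjg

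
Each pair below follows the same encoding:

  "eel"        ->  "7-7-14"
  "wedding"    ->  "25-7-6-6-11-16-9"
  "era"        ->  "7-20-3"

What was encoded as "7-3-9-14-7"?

e is letter #5 and maps to 7: an offset of 2. The number is (letter's place in the alphabet, a=1) + 2.
Reversing it on 7-3-9-14-7: 7→(7−2)÷1=5=e, 3→(3−2)÷1=1=a, 9→(9−2)÷1=7=g, 14→(14−2)÷1=12=l, 7→(7−2)÷1=5=e.

eagle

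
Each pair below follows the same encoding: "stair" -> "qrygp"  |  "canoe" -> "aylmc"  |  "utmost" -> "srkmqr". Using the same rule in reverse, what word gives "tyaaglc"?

vaccine

Each letter is shifted forward by 24 in the alphabet (a Caesar shift of +24).
Decoding tyaaglc: t−24=v, y−24=a, a−24=c, a−24=c, g−24=i, l−24=n, c−24=e.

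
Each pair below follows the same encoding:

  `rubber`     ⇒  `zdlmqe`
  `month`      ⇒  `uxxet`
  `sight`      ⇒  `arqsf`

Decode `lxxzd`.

In rubber: r→z is +8, u→d is +9, b→l is +10, b→m is +11 — the shift increases by 1 each position. Letter i (0-indexed) is shifted by i+8, so successive shifts are 8, 9, 10, ….
Decoding lxxzd: l−8=d, x−9=o, x−10=n, z−11=o, d−12=r.

donor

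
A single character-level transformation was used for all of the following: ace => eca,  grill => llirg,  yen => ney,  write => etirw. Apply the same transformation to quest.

It's just the letters in reverse order.
On quest: reverse → tseuq.

tseuq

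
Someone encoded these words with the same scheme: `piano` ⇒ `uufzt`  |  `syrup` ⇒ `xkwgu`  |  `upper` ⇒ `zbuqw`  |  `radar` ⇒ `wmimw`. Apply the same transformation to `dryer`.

iddqw

The shifts repeat in a cycle of length 2: positions 0,1,… shift by +5, +12, then the pattern repeats.
On dryer: d+5=i, r+12=d, y+5=d, e+12=q, r+5=w.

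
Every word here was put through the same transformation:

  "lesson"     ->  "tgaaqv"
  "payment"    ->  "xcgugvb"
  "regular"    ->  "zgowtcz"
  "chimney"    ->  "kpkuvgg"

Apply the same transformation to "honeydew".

The shift depends on letter class: consonant l→t is +8, but vowel e→g is +2. The rule splits by letter class: vowels +2, consonants +8.
On honeydew: h(cons)+8=p, o(vowel)+2=q, n(cons)+8=v, e(vowel)+2=g, y(cons)+8=g, d(cons)+8=l, e(vowel)+2=g, w(cons)+8=e.

pqvgglge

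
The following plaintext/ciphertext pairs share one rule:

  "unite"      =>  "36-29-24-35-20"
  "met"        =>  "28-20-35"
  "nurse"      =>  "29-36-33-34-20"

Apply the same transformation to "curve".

u is letter #21 and maps to 36: an offset of 15. Letters become their 1-based position plus 15 (so a→16, b→17, …).
For curve: c=3→18, u=21→36, r=18→33, v=22→37, e=5→20.

18-36-33-37-20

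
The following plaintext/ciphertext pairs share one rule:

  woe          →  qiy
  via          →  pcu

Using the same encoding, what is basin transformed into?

Compare letters: w→q is +20, o→i is +20, e→y is +20 — a constant shift. It's a constant shift of +20 (ROT20).
On basin: b+20=v, a+20=u, s+20=m, i+20=c, n+20=h.

vumch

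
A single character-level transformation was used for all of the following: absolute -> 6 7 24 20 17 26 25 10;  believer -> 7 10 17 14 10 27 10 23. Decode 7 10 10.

Letters become their 1-based position plus 5 (so a→6, b→7, …).
Decoding 7 10 10: 7→(7−5)÷1=2=b, 10→(10−5)÷1=5=e, 10→(10−5)÷1=5=e.

bee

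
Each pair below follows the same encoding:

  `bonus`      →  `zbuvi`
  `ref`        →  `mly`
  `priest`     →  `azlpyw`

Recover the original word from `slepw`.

The output letters match the input read backwards, each shifted +7: bonus reversed is sunob. Read the word backwards and shift each letter +7.
Undoing it on slepw: shift back: s−7=l, l−7=e, e−7=x, p−7=i, w−7=p → lexip; then reverse → pixel.

pixel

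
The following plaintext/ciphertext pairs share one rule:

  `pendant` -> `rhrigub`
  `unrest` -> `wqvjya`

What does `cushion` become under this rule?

In pendant: p→r is +2, e→h is +3, n→r is +4, d→i is +5 — the shift increases by 1 each position. Letter i (0-indexed) is shifted by i+2, so successive shifts are 2, 3, 4, ….
On cushion: c+2=e, u+3=x, s+4=w, h+5=m, i+6=o, o+7=v, n+8=v.

exwmovv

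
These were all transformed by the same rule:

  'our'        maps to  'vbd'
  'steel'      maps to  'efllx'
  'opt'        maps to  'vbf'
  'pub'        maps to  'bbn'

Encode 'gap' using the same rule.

shb

The shift depends on letter class: consonant r→d is +12, but vowel o→v is +7. The rule splits by letter class: vowels +7, consonants +12.
Applying it to gap: g(cons)+12=s, a(vowel)+7=h, p(cons)+12=b.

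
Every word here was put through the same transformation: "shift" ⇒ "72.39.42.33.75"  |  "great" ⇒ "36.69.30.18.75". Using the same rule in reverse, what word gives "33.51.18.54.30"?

s(#19)→72 and h(#8)→39: differences scale by 3, so n = 3·pos + 15. With a=1..z=26, the number is 3·pos + 15.
Decoding 33.51.18.54.30: 33→(33−15)÷3=6=f, 51→(51−15)÷3=12=l, 18→(18−15)÷3=1=a, 54→(54−15)÷3=13=m, 30→(30−15)÷3=5=e.

flame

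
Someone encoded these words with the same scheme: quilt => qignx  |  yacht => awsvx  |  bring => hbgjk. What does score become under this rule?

q(16)→q(16) and u(20)→i(8) fit y≡11x+22 (mod 26); the inverse of 11 mod 26 is 19. This is an affine cipher: with a=0,…,z=25, each position x becomes (11x+22) mod 26.
On score: s(18)→11·18+22≡12=m; c(2)→11·2+22≡18=s; o(14)→11·14+22≡20=u; r(17)→11·17+22≡1=b; e(4)→11·4+22≡14=o (all mod 26).

msubo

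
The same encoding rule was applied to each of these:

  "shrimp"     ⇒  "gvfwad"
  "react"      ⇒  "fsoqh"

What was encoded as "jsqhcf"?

Compare letters: s→g is +14, h→v is +14, r→f is +14 — a constant shift. It's a constant shift of +14 (ROT14).
Undoing it on jsqhcf: j−14=v, s−14=e, q−14=c, h−14=t, c−14=o, f−14=r.

vector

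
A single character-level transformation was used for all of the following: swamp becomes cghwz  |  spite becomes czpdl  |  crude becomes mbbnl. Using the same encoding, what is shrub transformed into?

The shift depends on letter class: consonant s→c is +10, but vowel a→h is +7. Vowels shift forward by 7 and consonants shift forward by 10.
For shrub: s(cons)+10=c, h(cons)+10=r, r(cons)+10=b, u(vowel)+7=b, b(cons)+10=l.

crbbl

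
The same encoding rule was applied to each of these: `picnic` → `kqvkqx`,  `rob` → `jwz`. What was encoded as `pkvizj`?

branch

The output letters match the input read backwards, each shifted +8: picnic reversed is cincip. Two steps: reverse the string, then apply a Caesar shift of +8.
Reversing it on pkvizj: shift back: p−8=h, k−8=c, v−8=n, i−8=a, z−8=r, j−8=b → hcnarb; then reverse → branch.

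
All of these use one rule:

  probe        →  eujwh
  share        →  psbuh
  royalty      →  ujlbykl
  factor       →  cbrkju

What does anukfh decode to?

virtue

This is an affine cipher: with a=0,…,z=25, each position x becomes (21x+1) mod 26.
Decoding anukfh: a(0)→5·(0−1)≡21=v; n(13)→5·(13−1)≡8=i; u(20)→5·(20−1)≡17=r; k(10)→5·(10−1)≡19=t; f(5)→5·(5−1)≡20=u; h(7)→5·(7−1)≡4=e (all mod 26).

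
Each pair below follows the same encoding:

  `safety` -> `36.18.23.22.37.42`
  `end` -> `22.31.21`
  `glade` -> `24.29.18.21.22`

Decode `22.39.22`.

eve

s is letter #19 and maps to 36: an offset of 17. Each letter is replaced by its alphabet position (a=1..z=26) + 17.
Decoding 22.39.22: 22→(22−17)÷1=5=e, 39→(39−17)÷1=22=v, 22→(22−17)÷1=5=e.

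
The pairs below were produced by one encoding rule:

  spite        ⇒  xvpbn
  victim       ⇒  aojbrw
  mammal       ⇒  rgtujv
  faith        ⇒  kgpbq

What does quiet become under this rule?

Letter i (0-indexed) is shifted by i+5, so successive shifts are 5, 6, 7, ….
Applying it to quiet: q+5=v, u+6=a, i+7=p, e+8=m, t+9=c.

vapmc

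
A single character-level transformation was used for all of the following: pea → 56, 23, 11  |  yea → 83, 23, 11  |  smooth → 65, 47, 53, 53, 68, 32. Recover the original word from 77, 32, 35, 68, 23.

white

p(#16)→56 and e(#5)→23: differences scale by 3, so n = 3·pos + 8. With a=1..z=26, the number is 3·pos + 8.
Reversing it on 77, 32, 35, 68, 23: 77→(77−8)÷3=23=w, 32→(32−8)÷3=8=h, 35→(35−8)÷3=9=i, 68→(68−8)÷3=20=t, 23→(23−8)÷3=5=e.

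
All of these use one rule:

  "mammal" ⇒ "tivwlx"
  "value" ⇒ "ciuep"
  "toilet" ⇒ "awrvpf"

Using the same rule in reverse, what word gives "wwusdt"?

polish

In mammal: m→t is +7, a→i is +8, m→v is +9, m→w is +10 — the shift increases by 1 each position. Each letter shifts forward by (position + 7), i.e. 7, 8, 9, … — the shift grows by one for each successive letter.
Reversing it on wwusdt: w−7=p, w−8=o, u−9=l, s−10=i, d−11=s, t−12=h.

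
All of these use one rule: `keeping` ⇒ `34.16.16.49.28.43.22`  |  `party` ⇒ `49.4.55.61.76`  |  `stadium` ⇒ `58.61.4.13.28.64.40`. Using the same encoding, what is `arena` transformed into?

k(#11)→34 and e(#5)→16: differences scale by 3, so n = 3·pos + 1. Each letter becomes 3×(its alphabet position, a=1..z=26) + 1.
Applying it to arena: a=1→4, r=18→55, e=5→16, n=14→43, a=1→4.

4.55.16.43.4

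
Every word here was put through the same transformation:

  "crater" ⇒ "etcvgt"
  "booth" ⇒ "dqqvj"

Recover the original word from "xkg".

Compare letters: c→e is +2, r→t is +2, a→c is +2 — a constant shift. It's a constant shift of +2 (ROT2).
Reversing it on xkg: x−2=v, k−2=i, g−2=e.

vie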